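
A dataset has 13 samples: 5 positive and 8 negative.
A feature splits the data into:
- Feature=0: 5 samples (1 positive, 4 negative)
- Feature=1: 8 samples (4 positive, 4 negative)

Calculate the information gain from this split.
0.0682 bits

Information Gain = H(Y) - H(Y|Feature)

Before split:
P(positive) = 5/13 = 0.3846
H(Y) = 0.9612 bits

After split:
Feature=0: H = 0.7219 bits (weight = 5/13)
Feature=1: H = 1.0000 bits (weight = 8/13)
H(Y|Feature) = (5/13)×0.7219 + (8/13)×1.0000 = 0.8930 bits

Information Gain = 0.9612 - 0.8930 = 0.0682 bits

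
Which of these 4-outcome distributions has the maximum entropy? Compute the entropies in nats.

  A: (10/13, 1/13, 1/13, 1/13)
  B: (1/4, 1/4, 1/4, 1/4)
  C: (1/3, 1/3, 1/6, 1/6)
B

For a discrete distribution over n outcomes, entropy is maximized by the uniform distribution.

Computing entropies:
H(A) = 0.7937 nats
H(B) = 1.3863 nats
H(C) = 1.3297 nats

The uniform distribution (where all probabilities equal 1/4) achieves the maximum entropy of log_e(4) = 1.3863 nats.

Distribution B has the highest entropy.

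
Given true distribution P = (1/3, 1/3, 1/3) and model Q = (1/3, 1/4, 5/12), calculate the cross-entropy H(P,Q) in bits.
1.6160 bits

Cross-entropy: H(P,Q) = -Σ p(x) log q(x)

Alternatively: H(P,Q) = H(P) + D_KL(P||Q)
H(P) = 1.5850 bits
D_KL(P||Q) = 0.0310 bits

H(P,Q) = 1.5850 + 0.0310 = 1.6160 bits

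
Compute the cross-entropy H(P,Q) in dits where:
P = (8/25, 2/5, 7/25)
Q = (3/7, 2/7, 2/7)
0.4877 dits

Cross-entropy: H(P,Q) = -Σ p(x) log q(x)

Alternatively: H(P,Q) = H(P) + D_KL(P||Q)
H(P) = 0.4723 dits
D_KL(P||Q) = 0.0154 dits

H(P,Q) = 0.4723 + 0.0154 = 0.4877 dits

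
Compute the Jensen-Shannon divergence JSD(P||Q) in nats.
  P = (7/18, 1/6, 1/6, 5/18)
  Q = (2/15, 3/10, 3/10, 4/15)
0.0520 nats

Jensen-Shannon divergence is:
JSD(P||Q) = 0.5 × D_KL(P||M) + 0.5 × D_KL(Q||M)
where M = 0.5 × (P + Q) is the mixture distribution.

M = 0.5 × (7/18, 1/6, 1/6, 5/18) + 0.5 × (2/15, 3/10, 3/10, 4/15) = (0.261111, 7/30, 7/30, 0.272222)

D_KL(P||M) = 0.0484 nats
D_KL(Q||M) = 0.0557 nats

JSD(P||Q) = 0.5 × 0.0484 + 0.5 × 0.0557 = 0.0520 nats

Unlike KL divergence, JSD is symmetric and bounded: 0 ≤ JSD ≤ log(2).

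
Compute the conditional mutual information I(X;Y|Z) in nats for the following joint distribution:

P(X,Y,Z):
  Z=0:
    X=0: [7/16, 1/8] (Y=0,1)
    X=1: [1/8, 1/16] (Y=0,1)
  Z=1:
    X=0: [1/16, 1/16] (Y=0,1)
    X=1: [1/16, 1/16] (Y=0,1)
0.0044 nats

Conditional mutual information: I(X;Y|Z) = H(X|Z) + H(Y|Z) - H(X,Y|Z)

H(Z) = 0.5623
H(X,Z) = 1.1574 → H(X|Z) = 0.5950
H(Y,Z) = 1.1574 → H(Y|Z) = 0.5950
H(X,Y,Z) = 1.7480 → H(X,Y|Z) = 1.1856

I(X;Y|Z) = 0.5950 + 0.5950 - 1.1856 = 0.0044 nats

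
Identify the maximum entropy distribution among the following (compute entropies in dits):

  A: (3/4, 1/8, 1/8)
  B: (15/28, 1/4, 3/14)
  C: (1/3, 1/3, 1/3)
C

For a discrete distribution over n outcomes, entropy is maximized by the uniform distribution.

Computing entropies:
H(A) = 0.3195 dits
H(B) = 0.4391 dits
H(C) = 0.4771 dits

The uniform distribution (where all probabilities equal 1/3) achieves the maximum entropy of log_10(3) = 0.4771 dits.

Distribution C has the highest entropy.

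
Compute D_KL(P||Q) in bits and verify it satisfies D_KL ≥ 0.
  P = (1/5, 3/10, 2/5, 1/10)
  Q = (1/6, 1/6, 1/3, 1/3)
0.2385 bits

KL divergence satisfies the Gibbs inequality: D_KL(P||Q) ≥ 0 for all distributions P, Q.

D_KL(P||Q) = Σ p(x) log(p(x)/q(x))
Term by term:
  x=0: 1/5 × log_2[(1/5)/(1/6)] = 0.0526
  x=1: 3/10 × log_2[(3/10)/(1/6)] = 0.2544
  x=2: 2/5 × log_2[(2/5)/(1/3)] = 0.1052
  x=3: 1/10 × log_2[(1/10)/(1/3)] = -0.1737
D_KL(P||Q) = 0.2385 bits

D_KL(P||Q) = 0.2385 ≥ 0 ✓

This non-negativity is a fundamental property: relative entropy cannot be negative because it measures how different Q is from P.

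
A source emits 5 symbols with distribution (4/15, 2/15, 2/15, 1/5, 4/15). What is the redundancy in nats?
0.0453 nats

Redundancy measures how far a source is from maximum entropy:
R = H_max - H(X)

Maximum entropy for 5 symbols: H_max = log_e(5) = 1.6094 nats
Actual entropy: H(X) = 1.5641 nats
Redundancy: R = 1.6094 - 1.5641 = 0.0453 nats

This redundancy represents potential for compression: the source could be compressed by 0.0453 nats per symbol.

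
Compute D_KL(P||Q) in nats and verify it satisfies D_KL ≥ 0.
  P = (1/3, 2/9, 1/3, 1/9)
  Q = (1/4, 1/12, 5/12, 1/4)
0.1494 nats

KL divergence satisfies the Gibbs inequality: D_KL(P||Q) ≥ 0 for all distributions P, Q.

D_KL(P||Q) = Σ p(x) log(p(x)/q(x))
Term by term:
  x=0: 1/3 × log_e[(1/3)/(1/4)] = 0.0959
  x=1: 2/9 × log_e[(2/9)/(1/12)] = 0.2180
  x=2: 1/3 × log_e[(1/3)/(5/12)] = -0.0744
  x=3: 1/9 × log_e[(1/9)/(1/4)] = -0.0901
D_KL(P||Q) = 0.1494 nats

D_KL(P||Q) = 0.1494 ≥ 0 ✓

This non-negativity is a fundamental property: relative entropy cannot be negative because it measures how different Q is from P.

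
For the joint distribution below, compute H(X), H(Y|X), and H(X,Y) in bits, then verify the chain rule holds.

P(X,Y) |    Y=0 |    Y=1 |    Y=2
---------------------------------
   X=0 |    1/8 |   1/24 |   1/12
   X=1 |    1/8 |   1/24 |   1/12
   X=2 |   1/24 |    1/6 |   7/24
H(X,Y) = 2.8699, H(X) = 1.5000, H(Y|X) = 1.3699 (all in bits)

Chain rule: H(X,Y) = H(X) + H(Y|X)

Left side — joint entropy directly:
H(X,Y) = -Σ p(x,y) log p(x,y) = 2.8699 bits

Right side — compute H(Y|X) from the conditional distributions:
P(X) = (1/4, 1/4, 1/2), so H(X) = 1.5000 bits
H(Y|X) = Σ_x P(X=x) · H(Y|X=x):
  P(Y|X=0) = (1/2, 1/6, 1/3), H(Y|X=0) = 1.4591, weight P(X=0) = 1/4
  P(Y|X=1) = (1/2, 1/6, 1/3), H(Y|X=1) = 1.4591, weight P(X=1) = 1/4
  P(Y|X=2) = (1/12, 1/3, 7/12), H(Y|X=2) = 1.2807, weight P(X=2) = 1/2
H(Y|X) = 1.3699 bits

H(X) + H(Y|X) = 1.5000 + 1.3699 = 2.8699 bits

Both sides equal 2.8699 bits. ✓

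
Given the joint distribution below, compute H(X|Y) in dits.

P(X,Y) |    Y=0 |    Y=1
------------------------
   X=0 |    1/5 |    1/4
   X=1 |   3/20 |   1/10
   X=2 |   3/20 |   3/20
0.4600 dits

Using the chain rule: H(X|Y) = H(X,Y) - H(Y)

First, compute H(X,Y) = 0.7611 dits

Marginal P(Y) = (1/2, 1/2)
H(Y) = 0.3010 dits

H(X|Y) = H(X,Y) - H(Y) = 0.7611 - 0.3010 = 0.4600 dits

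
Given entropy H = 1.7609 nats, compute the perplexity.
5.8177

Perplexity is e^H (or exp(H) for natural log).

H = 1.7609 nats
Perplexity = e^1.7609 = 5.8177

Interpretation: The model's uncertainty is equivalent to choosing uniformly among 5.8 options.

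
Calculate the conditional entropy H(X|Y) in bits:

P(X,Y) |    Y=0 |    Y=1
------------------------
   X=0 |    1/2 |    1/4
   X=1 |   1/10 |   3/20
0.7718 bits

Using the chain rule: H(X|Y) = H(X,Y) - H(Y)

First, compute H(X,Y) = 1.7427 bits

Marginal P(Y) = (3/5, 2/5)
H(Y) = 0.9710 bits

H(X|Y) = H(X,Y) - H(Y) = 1.7427 - 0.9710 = 0.7718 bits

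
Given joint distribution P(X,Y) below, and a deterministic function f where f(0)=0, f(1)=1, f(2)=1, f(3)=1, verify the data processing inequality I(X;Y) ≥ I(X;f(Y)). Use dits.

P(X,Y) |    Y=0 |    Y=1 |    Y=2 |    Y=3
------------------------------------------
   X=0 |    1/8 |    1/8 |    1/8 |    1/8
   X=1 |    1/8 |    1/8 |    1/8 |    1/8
I(X;Y) = 0.0000, I(X;f(Y)) = 0.0000, inequality holds: 0.0000 ≥ 0.0000

Data Processing Inequality: For any Markov chain X → Y → Z, we have I(X;Y) ≥ I(X;Z).

Here Z = f(Y) is a deterministic function of Y, forming X → Y → Z.

Original I(X;Y) = 0.0000 dits

After applying f:
P(X,Z) where Z=f(Y):
- P(X,Z=0) = P(X,Y=0)
- P(X,Z=1) = P(X,Y=1) + P(X,Y=2) + P(X,Y=3)

I(X;Z) = I(X;f(Y)) = 0.0000 dits

Verification: 0.0000 ≥ 0.0000 ✓

Information cannot be created by processing; the function f can only lose information about X.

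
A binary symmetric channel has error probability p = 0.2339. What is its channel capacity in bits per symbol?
0.2153 bits

For a binary symmetric channel (BSC) with error probability p:
Capacity C = 1 - H(p) bits per symbol

where H(p) = -p log₂(p) - (1-p) log₂(1-p) is the binary entropy function.

H(0.2339) = 0.7847 bits
C = 1 - 0.7847 = 0.2153 bits per symbol

This means we can reliably transmit up to 0.2153 bits of information per channel use.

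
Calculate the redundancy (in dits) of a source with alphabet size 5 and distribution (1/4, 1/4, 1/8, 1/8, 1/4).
0.0217 dits

Redundancy measures how far a source is from maximum entropy:
R = H_max - H(X)

Maximum entropy for 5 symbols: H_max = log_10(5) = 0.6990 dits
Actual entropy: H(X) = 0.6773 dits
Redundancy: R = 0.6990 - 0.6773 = 0.0217 dits

This redundancy represents potential for compression: the source could be compressed by 0.0217 dits per symbol.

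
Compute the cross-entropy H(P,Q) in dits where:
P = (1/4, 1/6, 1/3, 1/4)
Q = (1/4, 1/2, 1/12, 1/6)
0.7550 dits

Cross-entropy: H(P,Q) = -Σ p(x) log q(x)

Alternatively: H(P,Q) = H(P) + D_KL(P||Q)
H(P) = 0.5898 dits
D_KL(P||Q) = 0.1652 dits

H(P,Q) = 0.5898 + 0.1652 = 0.7550 dits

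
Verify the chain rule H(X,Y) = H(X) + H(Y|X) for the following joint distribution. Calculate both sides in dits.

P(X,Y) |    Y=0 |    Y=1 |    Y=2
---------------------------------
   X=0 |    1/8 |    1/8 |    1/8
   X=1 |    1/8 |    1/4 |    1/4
H(X,Y) = 0.7526, H(X) = 0.2873, H(Y|X) = 0.4653 (all in dits)

Chain rule: H(X,Y) = H(X) + H(Y|X)

Left side — joint entropy directly:
H(X,Y) = -Σ p(x,y) log p(x,y) = 0.7526 dits

Right side — compute H(Y|X) from the conditional distributions:
P(X) = (3/8, 5/8), so H(X) = 0.2873 dits
H(Y|X) = Σ_x P(X=x) · H(Y|X=x):
  P(Y|X=0) = (1/3, 1/3, 1/3), H(Y|X=0) = 0.4771, weight P(X=0) = 3/8
  P(Y|X=1) = (1/5, 2/5, 2/5), H(Y|X=1) = 0.4581, weight P(X=1) = 5/8
H(Y|X) = 0.4653 dits

H(X) + H(Y|X) = 0.2873 + 0.4653 = 0.7526 dits

Both sides equal 0.7526 dits. ✓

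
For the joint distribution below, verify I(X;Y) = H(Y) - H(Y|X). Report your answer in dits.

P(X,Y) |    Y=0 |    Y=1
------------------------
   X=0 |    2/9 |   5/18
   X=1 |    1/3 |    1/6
I(X;Y) = 0.0110 dits

Mutual information has multiple equivalent forms:
- I(X;Y) = H(X) - H(X|Y)
- I(X;Y) = H(Y) - H(Y|X)
- I(X;Y) = H(X) + H(Y) - H(X,Y)

Computing all quantities:
H(X) = 0.3010, H(Y) = 0.2983, H(X,Y) = 0.5884
H(X|Y) = 0.2901, H(Y|X) = 0.2874

Verification:
H(X) - H(X|Y) = 0.3010 - 0.2901 = 0.0110
H(Y) - H(Y|X) = 0.2983 - 0.2874 = 0.0110
H(X) + H(Y) - H(X,Y) = 0.3010 + 0.2983 - 0.5884 = 0.0110

All forms give I(X;Y) = 0.0110 dits. ✓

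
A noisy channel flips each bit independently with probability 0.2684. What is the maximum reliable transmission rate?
0.1608 bits

For a binary symmetric channel (BSC) with error probability p:
Capacity C = 1 - H(p) bits per symbol

where H(p) = -p log₂(p) - (1-p) log₂(1-p) is the binary entropy function.

H(0.2684) = 0.8392 bits
C = 1 - 0.8392 = 0.1608 bits per symbol

This means we can reliably transmit up to 0.1608 bits of information per channel use.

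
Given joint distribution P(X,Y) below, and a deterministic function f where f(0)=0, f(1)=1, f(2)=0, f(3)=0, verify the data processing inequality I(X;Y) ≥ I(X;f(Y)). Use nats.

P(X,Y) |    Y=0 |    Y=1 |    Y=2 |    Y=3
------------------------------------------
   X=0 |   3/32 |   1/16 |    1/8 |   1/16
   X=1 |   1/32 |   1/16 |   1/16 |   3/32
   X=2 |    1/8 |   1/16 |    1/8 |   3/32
I(X;Y) = 0.0298, I(X;f(Y)) = 0.0046, inequality holds: 0.0298 ≥ 0.0046

Data Processing Inequality: For any Markov chain X → Y → Z, we have I(X;Y) ≥ I(X;Z).

Here Z = f(Y) is a deterministic function of Y, forming X → Y → Z.

Original I(X;Y) = 0.0298 nats

After applying f:
P(X,Z) where Z=f(Y):
- P(X,Z=0) = P(X,Y=0) + P(X,Y=2) + P(X,Y=3)
- P(X,Z=1) = P(X,Y=1)

I(X;Z) = I(X;f(Y)) = 0.0046 nats

Verification: 0.0298 ≥ 0.0046 ✓

Information cannot be created by processing; the function f can only lose information about X.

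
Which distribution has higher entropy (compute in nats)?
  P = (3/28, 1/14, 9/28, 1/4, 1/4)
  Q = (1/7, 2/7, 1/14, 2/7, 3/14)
Q

Computing entropies in nats:
H(P) = 1.4858
H(Q) = 1.5125

Distribution Q has higher entropy.

Intuition: The distribution closer to uniform (more spread out) has higher entropy.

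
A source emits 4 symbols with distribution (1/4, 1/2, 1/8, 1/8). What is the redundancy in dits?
0.0753 dits

Redundancy measures how far a source is from maximum entropy:
R = H_max - H(X)

Maximum entropy for 4 symbols: H_max = log_10(4) = 0.6021 dits
Actual entropy: H(X) = 0.5268 dits
Redundancy: R = 0.6021 - 0.5268 = 0.0753 dits

This redundancy represents potential for compression: the source could be compressed by 0.0753 dits per symbol.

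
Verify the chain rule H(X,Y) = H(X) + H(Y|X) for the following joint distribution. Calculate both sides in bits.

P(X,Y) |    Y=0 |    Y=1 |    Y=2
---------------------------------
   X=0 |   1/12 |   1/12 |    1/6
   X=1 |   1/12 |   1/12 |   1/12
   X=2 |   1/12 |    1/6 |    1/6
H(X,Y) = 3.0850, H(X) = 1.5546, H(Y|X) = 1.5304 (all in bits)

Chain rule: H(X,Y) = H(X) + H(Y|X)

Left side — joint entropy directly:
H(X,Y) = -Σ p(x,y) log p(x,y) = 3.0850 bits

Right side — compute H(Y|X) from the conditional distributions:
P(X) = (1/3, 1/4, 5/12), so H(X) = 1.5546 bits
H(Y|X) = Σ_x P(X=x) · H(Y|X=x):
  P(Y|X=0) = (1/4, 1/4, 1/2), H(Y|X=0) = 1.5000, weight P(X=0) = 1/3
  P(Y|X=1) = (1/3, 1/3, 1/3), H(Y|X=1) = 1.5850, weight P(X=1) = 1/4
  P(Y|X=2) = (1/5, 2/5, 2/5), H(Y|X=2) = 1.5219, weight P(X=2) = 5/12
H(Y|X) = 1.5304 bits

H(X) + H(Y|X) = 1.5546 + 1.5304 = 3.0850 bits

Both sides equal 3.0850 bits. ✓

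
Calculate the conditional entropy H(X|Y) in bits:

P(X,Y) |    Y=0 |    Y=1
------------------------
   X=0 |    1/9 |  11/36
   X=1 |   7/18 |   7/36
0.8641 bits

Using the chain rule: H(X|Y) = H(X,Y) - H(Y)

First, compute H(X,Y) = 1.8641 bits

Marginal P(Y) = (1/2, 1/2)
H(Y) = 1.0000 bits

H(X|Y) = H(X,Y) - H(Y) = 1.8641 - 1.0000 = 0.8641 bits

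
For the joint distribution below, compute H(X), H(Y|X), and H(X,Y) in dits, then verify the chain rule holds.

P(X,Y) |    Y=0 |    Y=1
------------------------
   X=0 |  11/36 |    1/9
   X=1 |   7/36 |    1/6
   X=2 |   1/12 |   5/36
H(X,Y) = 0.7403, H(X) = 0.4633, H(Y|X) = 0.2770 (all in dits)

Chain rule: H(X,Y) = H(X) + H(Y|X)

Left side — joint entropy directly:
H(X,Y) = -Σ p(x,y) log p(x,y) = 0.7403 dits

Right side — compute H(Y|X) from the conditional distributions:
P(X) = (5/12, 13/36, 2/9), so H(X) = 0.4633 dits
H(Y|X) = Σ_x P(X=x) · H(Y|X=x):
  P(Y|X=0) = (11/15, 4/15), H(Y|X=0) = 0.2519, weight P(X=0) = 5/12
  P(Y|X=1) = (7/13, 6/13), H(Y|X=1) = 0.2997, weight P(X=1) = 13/36
  P(Y|X=2) = (3/8, 5/8), H(Y|X=2) = 0.2873, weight P(X=2) = 2/9
H(Y|X) = 0.2770 dits

H(X) + H(Y|X) = 0.4633 + 0.2770 = 0.7403 dits

Both sides equal 0.7403 dits. ✓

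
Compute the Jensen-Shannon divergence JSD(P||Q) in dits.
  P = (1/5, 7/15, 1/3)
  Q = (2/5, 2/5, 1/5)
0.0116 dits

Jensen-Shannon divergence is:
JSD(P||Q) = 0.5 × D_KL(P||M) + 0.5 × D_KL(Q||M)
where M = 0.5 × (P + Q) is the mixture distribution.

M = 0.5 × (1/5, 7/15, 1/3) + 0.5 × (2/5, 2/5, 1/5) = (3/10, 13/30, 4/15)

D_KL(P||M) = 0.0121 dits
D_KL(Q||M) = 0.0111 dits

JSD(P||Q) = 0.5 × 0.0121 + 0.5 × 0.0111 = 0.0116 dits

Unlike KL divergence, JSD is symmetric and bounded: 0 ≤ JSD ≤ log(2).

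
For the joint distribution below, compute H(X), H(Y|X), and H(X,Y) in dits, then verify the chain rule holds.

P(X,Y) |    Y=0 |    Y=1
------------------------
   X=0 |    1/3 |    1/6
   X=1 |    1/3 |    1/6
H(X,Y) = 0.5775, H(X) = 0.3010, H(Y|X) = 0.2764 (all in dits)

Chain rule: H(X,Y) = H(X) + H(Y|X)

Left side — joint entropy directly:
H(X,Y) = -Σ p(x,y) log p(x,y) = 0.5775 dits

Right side — compute H(Y|X) from the conditional distributions:
P(X) = (1/2, 1/2), so H(X) = 0.3010 dits
H(Y|X) = Σ_x P(X=x) · H(Y|X=x):
  P(Y|X=0) = (2/3, 1/3), H(Y|X=0) = 0.2764, weight P(X=0) = 1/2
  P(Y|X=1) = (2/3, 1/3), H(Y|X=1) = 0.2764, weight P(X=1) = 1/2
H(Y|X) = 0.2764 dits

H(X) + H(Y|X) = 0.3010 + 0.2764 = 0.5775 dits

Both sides equal 0.5775 dits. ✓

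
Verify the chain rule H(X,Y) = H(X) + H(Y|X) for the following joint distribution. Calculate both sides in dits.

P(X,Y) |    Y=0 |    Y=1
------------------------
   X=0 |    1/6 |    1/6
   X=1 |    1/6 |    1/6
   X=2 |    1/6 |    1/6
H(X,Y) = 0.7782, H(X) = 0.4771, H(Y|X) = 0.3010 (all in dits)

Chain rule: H(X,Y) = H(X) + H(Y|X)

Left side — joint entropy directly:
H(X,Y) = -Σ p(x,y) log p(x,y) = 0.7782 dits

Right side — compute H(Y|X) from the conditional distributions:
P(X) = (1/3, 1/3, 1/3), so H(X) = 0.4771 dits
H(Y|X) = Σ_x P(X=x) · H(Y|X=x):
  P(Y|X=0) = (1/2, 1/2), H(Y|X=0) = 0.3010, weight P(X=0) = 1/3
  P(Y|X=1) = (1/2, 1/2), H(Y|X=1) = 0.3010, weight P(X=1) = 1/3
  P(Y|X=2) = (1/2, 1/2), H(Y|X=2) = 0.3010, weight P(X=2) = 1/3
H(Y|X) = 0.3010 dits

H(X) + H(Y|X) = 0.4771 + 0.3010 = 0.7782 dits

Both sides equal 0.7782 dits. ✓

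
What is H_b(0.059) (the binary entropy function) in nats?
0.2242 nats

The binary entropy function is:
H(p) = -p log(p) - (1-p) log(1-p)

H(0.059) = -0.059 × log_e(0.059) - 0.941 × log_e(0.941)
H(0.059) = 0.2242 nats

Note: Binary entropy is maximized at p=0.5 (H=1 bit) and minimized at p=0 or p=1 (H=0).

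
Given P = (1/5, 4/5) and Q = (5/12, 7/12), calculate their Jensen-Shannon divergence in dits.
0.0121 dits

Jensen-Shannon divergence is:
JSD(P||Q) = 0.5 × D_KL(P||M) + 0.5 × D_KL(Q||M)
where M = 0.5 × (P + Q) is the mixture distribution.

M = 0.5 × (1/5, 4/5) + 0.5 × (5/12, 7/12) = (0.308333, 0.691667)

D_KL(P||M) = 0.0130 dits
D_KL(Q||M) = 0.0113 dits

JSD(P||Q) = 0.5 × 0.0130 + 0.5 × 0.0113 = 0.0121 dits

Unlike KL divergence, JSD is symmetric and bounded: 0 ≤ JSD ≤ log(2).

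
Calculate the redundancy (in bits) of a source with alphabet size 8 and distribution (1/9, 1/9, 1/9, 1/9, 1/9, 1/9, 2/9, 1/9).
0.0523 bits

Redundancy measures how far a source is from maximum entropy:
R = H_max - H(X)

Maximum entropy for 8 symbols: H_max = log_2(8) = 3.0000 bits
Actual entropy: H(X) = 2.9477 bits
Redundancy: R = 3.0000 - 2.9477 = 0.0523 bits

This redundancy represents potential for compression: the source could be compressed by 0.0523 bits per symbol.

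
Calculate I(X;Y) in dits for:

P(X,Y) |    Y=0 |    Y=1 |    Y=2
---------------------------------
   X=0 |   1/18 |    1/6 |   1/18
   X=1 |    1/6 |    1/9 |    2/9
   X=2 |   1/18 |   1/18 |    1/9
0.0277 dits

Mutual information: I(X;Y) = H(X) + H(Y) - H(X,Y)

Marginals:
P(X) = (5/18, 1/2, 2/9), H(X) = 0.4502 dits
P(Y) = (5/18, 1/3, 7/18), H(Y) = 0.4731 dits

Joint entropy: H(X,Y) = 0.8955 dits

I(X;Y) = 0.4502 + 0.4731 - 0.8955 = 0.0277 dits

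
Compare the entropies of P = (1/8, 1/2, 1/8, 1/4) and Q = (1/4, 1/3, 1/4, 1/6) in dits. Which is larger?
Q

Computing entropies in dits:
H(P) = 0.5268
H(Q) = 0.5898

Distribution Q has higher entropy.

Intuition: The distribution closer to uniform (more spread out) has higher entropy.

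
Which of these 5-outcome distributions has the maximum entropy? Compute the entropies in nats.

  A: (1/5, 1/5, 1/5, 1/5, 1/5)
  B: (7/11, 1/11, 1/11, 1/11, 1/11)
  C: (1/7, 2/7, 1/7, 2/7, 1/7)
A

For a discrete distribution over n outcomes, entropy is maximized by the uniform distribution.

Computing entropies:
H(A) = 1.6094 nats
H(B) = 1.1596 nats
H(C) = 1.5498 nats

The uniform distribution (where all probabilities equal 1/5) achieves the maximum entropy of log_e(5) = 1.6094 nats.

Distribution A has the highest entropy.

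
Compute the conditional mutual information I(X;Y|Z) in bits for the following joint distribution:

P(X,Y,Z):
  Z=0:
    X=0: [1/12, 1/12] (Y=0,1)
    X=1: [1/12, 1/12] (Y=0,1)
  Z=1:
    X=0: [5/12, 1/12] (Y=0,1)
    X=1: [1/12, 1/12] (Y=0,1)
0.0492 bits

Conditional mutual information: I(X;Y|Z) = H(X|Z) + H(Y|Z) - H(X,Y|Z)

H(Z) = 0.9183
H(X,Z) = 1.7925 → H(X|Z) = 0.8742
H(Y,Z) = 1.7925 → H(Y|Z) = 0.8742
H(X,Y,Z) = 2.6175 → H(X,Y|Z) = 1.6992

I(X;Y|Z) = 0.8742 + 0.8742 - 1.6992 = 0.0492 bits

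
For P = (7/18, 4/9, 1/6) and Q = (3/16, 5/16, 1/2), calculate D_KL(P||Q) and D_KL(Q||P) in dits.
D_KL(P||Q) = 0.1117, D_KL(Q||P) = 0.1314

KL divergence is not symmetric: D_KL(P||Q) ≠ D_KL(Q||P) in general.

D_KL(P||Q) = 0.1117 dits
D_KL(Q||P) = 0.1314 dits

No, they are not equal!

This asymmetry is why KL divergence is not a true distance metric.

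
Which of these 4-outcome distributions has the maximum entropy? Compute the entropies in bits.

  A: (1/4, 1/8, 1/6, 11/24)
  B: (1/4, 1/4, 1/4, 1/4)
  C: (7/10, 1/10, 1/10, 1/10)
B

For a discrete distribution over n outcomes, entropy is maximized by the uniform distribution.

Computing entropies:
H(A) = 1.8217 bits
H(B) = 2.0000 bits
H(C) = 1.3568 bits

The uniform distribution (where all probabilities equal 1/4) achieves the maximum entropy of log_2(4) = 2.0000 bits.

Distribution B has the highest entropy.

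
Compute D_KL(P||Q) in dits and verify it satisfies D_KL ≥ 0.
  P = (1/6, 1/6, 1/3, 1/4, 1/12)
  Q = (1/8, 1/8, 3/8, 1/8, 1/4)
0.0601 dits

KL divergence satisfies the Gibbs inequality: D_KL(P||Q) ≥ 0 for all distributions P, Q.

D_KL(P||Q) = Σ p(x) log(p(x)/q(x))
Term by term:
  x=0: 1/6 × log_10[(1/6)/(1/8)] = 0.0208
  x=1: 1/6 × log_10[(1/6)/(1/8)] = 0.0208
  x=2: 1/3 × log_10[(1/3)/(3/8)] = -0.0171
  x=3: 1/4 × log_10[(1/4)/(1/8)] = 0.0753
  x=4: 1/12 × log_10[(1/12)/(1/4)] = -0.0398
D_KL(P||Q) = 0.0601 dits

D_KL(P||Q) = 0.0601 ≥ 0 ✓

This non-negativity is a fundamental property: relative entropy cannot be negative because it measures how different Q is from P.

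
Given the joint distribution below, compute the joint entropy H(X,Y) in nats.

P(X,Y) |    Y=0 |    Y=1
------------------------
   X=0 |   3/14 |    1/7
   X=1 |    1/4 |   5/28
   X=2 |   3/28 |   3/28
1.7409 nats

Joint entropy is H(X,Y) = -Σ_{x,y} p(x,y) log p(x,y).

Summing over all non-zero entries:
H(X,Y) = -[3/14·log_e(3/14) + 1/7·log_e(1/7) + 1/4·log_e(1/4) + 5/28·log_e(5/28) + 3/28·log_e(3/28) + 3/28·log_e(3/28)]
H(X,Y) = 1.7409 nats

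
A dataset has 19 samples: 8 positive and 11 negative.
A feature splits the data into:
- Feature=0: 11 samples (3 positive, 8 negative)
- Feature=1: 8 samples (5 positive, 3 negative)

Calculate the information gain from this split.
0.0907 bits

Information Gain = H(Y) - H(Y|Feature)

Before split:
P(positive) = 8/19 = 0.4211
H(Y) = 0.9819 bits

After split:
Feature=0: H = 0.8454 bits (weight = 11/19)
Feature=1: H = 0.9544 bits (weight = 8/19)
H(Y|Feature) = (11/19)×0.8454 + (8/19)×0.9544 = 0.8913 bits

Information Gain = 0.9819 - 0.8913 = 0.0907 bits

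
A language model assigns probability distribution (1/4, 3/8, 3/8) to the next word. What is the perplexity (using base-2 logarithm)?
2.9512

Perplexity is 2^H (or exp(H) for natural log).

First, H = -Σ p log p = 1.5613 bits
Perplexity = 2^1.5613 = 2.9512

Interpretation: The model's uncertainty is equivalent to choosing uniformly among 3.0 options.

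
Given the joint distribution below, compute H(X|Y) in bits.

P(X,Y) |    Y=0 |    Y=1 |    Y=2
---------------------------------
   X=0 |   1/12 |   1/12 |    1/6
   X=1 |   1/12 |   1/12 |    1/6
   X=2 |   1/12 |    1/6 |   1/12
1.5304 bits

Using the chain rule: H(X|Y) = H(X,Y) - H(Y)

First, compute H(X,Y) = 3.0850 bits

Marginal P(Y) = (1/4, 1/3, 5/12)
H(Y) = 1.5546 bits

H(X|Y) = H(X,Y) - H(Y) = 3.0850 - 1.5546 = 1.5304 bits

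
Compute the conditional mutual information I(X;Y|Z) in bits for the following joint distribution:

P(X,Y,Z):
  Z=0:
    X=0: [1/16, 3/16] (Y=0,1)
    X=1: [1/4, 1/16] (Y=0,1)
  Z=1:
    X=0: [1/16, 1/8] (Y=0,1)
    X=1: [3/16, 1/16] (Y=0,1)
0.1851 bits

Conditional mutual information: I(X;Y|Z) = H(X|Z) + H(Y|Z) - H(X,Y|Z)

H(Z) = 0.9887
H(X,Z) = 1.9772 → H(X|Z) = 0.9885
H(Y,Z) = 1.9772 → H(Y|Z) = 0.9885
H(X,Y,Z) = 2.7806 → H(X,Y|Z) = 1.7919

I(X;Y|Z) = 0.9885 + 0.9885 - 1.7919 = 0.1851 bits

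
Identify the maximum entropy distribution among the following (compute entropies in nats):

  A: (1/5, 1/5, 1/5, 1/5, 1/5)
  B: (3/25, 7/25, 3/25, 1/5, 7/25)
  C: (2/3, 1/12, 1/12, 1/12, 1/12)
A

For a discrete distribution over n outcomes, entropy is maximized by the uniform distribution.

Computing entropies:
H(A) = 1.6094 nats
H(B) = 1.5436 nats
H(C) = 1.0986 nats

The uniform distribution (where all probabilities equal 1/5) achieves the maximum entropy of log_e(5) = 1.6094 nats.

Distribution A has the highest entropy.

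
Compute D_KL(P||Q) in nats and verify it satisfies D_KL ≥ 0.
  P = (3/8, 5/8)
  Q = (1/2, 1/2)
0.0316 nats

KL divergence satisfies the Gibbs inequality: D_KL(P||Q) ≥ 0 for all distributions P, Q.

D_KL(P||Q) = Σ p(x) log(p(x)/q(x))
Term by term:
  x=0: 3/8 × log_e[(3/8)/(1/2)] = -0.1079
  x=1: 5/8 × log_e[(5/8)/(1/2)] = 0.1395
D_KL(P||Q) = 0.0316 nats

D_KL(P||Q) = 0.0316 ≥ 0 ✓

This non-negativity is a fundamental property: relative entropy cannot be negative because it measures how different Q is from P.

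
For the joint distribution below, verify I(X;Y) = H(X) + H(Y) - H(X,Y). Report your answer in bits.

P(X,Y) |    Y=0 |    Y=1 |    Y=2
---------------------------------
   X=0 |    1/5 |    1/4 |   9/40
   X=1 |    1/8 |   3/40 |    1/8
I(X;Y) = 0.0149 bits

Mutual information has multiple equivalent forms:
- I(X;Y) = H(X) - H(X|Y)
- I(X;Y) = H(Y) - H(Y|X)
- I(X;Y) = H(X) + H(Y) - H(X,Y)

Computing all quantities:
H(X) = 0.9097, H(Y) = 1.5841, H(X,Y) = 2.4789
H(X|Y) = 0.8948, H(Y|X) = 1.5691

Verification:
H(X) - H(X|Y) = 0.9097 - 0.8948 = 0.0149
H(Y) - H(Y|X) = 1.5841 - 1.5691 = 0.0149
H(X) + H(Y) - H(X,Y) = 0.9097 + 1.5841 - 2.4789 = 0.0149

All forms give I(X;Y) = 0.0149 bits. ✓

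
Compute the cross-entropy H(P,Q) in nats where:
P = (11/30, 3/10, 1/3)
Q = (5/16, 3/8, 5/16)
1.1085 nats

Cross-entropy: H(P,Q) = -Σ p(x) log q(x)

Alternatively: H(P,Q) = H(P) + D_KL(P||Q)
H(P) = 1.0953 nats
D_KL(P||Q) = 0.0132 nats

H(P,Q) = 1.0953 + 0.0132 = 1.1085 nats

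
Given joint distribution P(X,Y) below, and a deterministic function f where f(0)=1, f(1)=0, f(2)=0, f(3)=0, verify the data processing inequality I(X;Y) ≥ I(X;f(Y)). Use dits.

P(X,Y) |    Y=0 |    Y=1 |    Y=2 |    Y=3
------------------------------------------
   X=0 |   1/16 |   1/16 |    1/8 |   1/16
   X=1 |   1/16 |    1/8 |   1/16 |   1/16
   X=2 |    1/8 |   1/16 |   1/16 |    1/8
I(X;Y) = 0.0239, I(X;f(Y)) = 0.0047, inequality holds: 0.0239 ≥ 0.0047

Data Processing Inequality: For any Markov chain X → Y → Z, we have I(X;Y) ≥ I(X;Z).

Here Z = f(Y) is a deterministic function of Y, forming X → Y → Z.

Original I(X;Y) = 0.0239 dits

After applying f:
P(X,Z) where Z=f(Y):
- P(X,Z=0) = P(X,Y=1) + P(X,Y=2) + P(X,Y=3)
- P(X,Z=1) = P(X,Y=0)

I(X;Z) = I(X;f(Y)) = 0.0047 dits

Verification: 0.0239 ≥ 0.0047 ✓

Information cannot be created by processing; the function f can only lose information about X.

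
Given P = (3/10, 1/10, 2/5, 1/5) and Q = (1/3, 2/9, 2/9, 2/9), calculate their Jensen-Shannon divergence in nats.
0.0255 nats

Jensen-Shannon divergence is:
JSD(P||Q) = 0.5 × D_KL(P||M) + 0.5 × D_KL(Q||M)
where M = 0.5 × (P + Q) is the mixture distribution.

M = 0.5 × (3/10, 1/10, 2/5, 1/5) + 0.5 × (1/3, 2/9, 2/9, 2/9) = (0.316667, 0.161111, 0.311111, 0.211111)

D_KL(P||M) = 0.0258 nats
D_KL(Q||M) = 0.0252 nats

JSD(P||Q) = 0.5 × 0.0258 + 0.5 × 0.0252 = 0.0255 nats

Unlike KL divergence, JSD is symmetric and bounded: 0 ≤ JSD ≤ log(2).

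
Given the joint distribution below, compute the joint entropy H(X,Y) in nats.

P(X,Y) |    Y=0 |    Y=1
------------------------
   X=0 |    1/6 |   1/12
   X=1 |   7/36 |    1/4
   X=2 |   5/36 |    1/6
1.7435 nats

Joint entropy is H(X,Y) = -Σ_{x,y} p(x,y) log p(x,y).

Summing over all non-zero entries:
H(X,Y) = -[1/6·log_e(1/6) + 1/12·log_e(1/12) + 7/36·log_e(7/36) + 1/4·log_e(1/4) + 5/36·log_e(5/36) + 1/6·log_e(1/6)]
H(X,Y) = 1.7435 nats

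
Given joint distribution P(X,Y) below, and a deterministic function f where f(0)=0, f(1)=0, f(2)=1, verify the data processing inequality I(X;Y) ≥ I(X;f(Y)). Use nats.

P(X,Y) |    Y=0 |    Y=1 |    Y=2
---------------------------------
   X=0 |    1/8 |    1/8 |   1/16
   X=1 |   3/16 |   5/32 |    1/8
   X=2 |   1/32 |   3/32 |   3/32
I(X;Y) = 0.0336, I(X;f(Y)) = 0.0165, inequality holds: 0.0336 ≥ 0.0165

Data Processing Inequality: For any Markov chain X → Y → Z, we have I(X;Y) ≥ I(X;Z).

Here Z = f(Y) is a deterministic function of Y, forming X → Y → Z.

Original I(X;Y) = 0.0336 nats

After applying f:
P(X,Z) where Z=f(Y):
- P(X,Z=0) = P(X,Y=0) + P(X,Y=1)
- P(X,Z=1) = P(X,Y=2)

I(X;Z) = I(X;f(Y)) = 0.0165 nats

Verification: 0.0336 ≥ 0.0165 ✓

Information cannot be created by processing; the function f can only lose information about X.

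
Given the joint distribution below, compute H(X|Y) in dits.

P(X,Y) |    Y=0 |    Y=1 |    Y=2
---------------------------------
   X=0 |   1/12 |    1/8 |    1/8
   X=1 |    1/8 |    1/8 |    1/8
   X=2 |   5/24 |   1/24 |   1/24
0.4407 dits

Using the chain rule: H(X|Y) = H(X,Y) - H(Y)

First, compute H(X,Y) = 0.9113 dits

Marginal P(Y) = (5/12, 7/24, 7/24)
H(Y) = 0.4706 dits

H(X|Y) = H(X,Y) - H(Y) = 0.9113 - 0.4706 = 0.4407 dits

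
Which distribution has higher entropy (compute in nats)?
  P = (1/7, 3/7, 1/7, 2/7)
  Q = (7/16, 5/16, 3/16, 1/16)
P

Computing entropies in nats:
H(P) = 1.2770
H(Q) = 1.2123

Distribution P has higher entropy.

Intuition: The distribution closer to uniform (more spread out) has higher entropy.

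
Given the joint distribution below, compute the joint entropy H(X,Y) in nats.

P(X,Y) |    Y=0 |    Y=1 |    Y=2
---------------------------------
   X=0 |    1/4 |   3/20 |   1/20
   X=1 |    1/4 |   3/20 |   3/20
1.6966 nats

Joint entropy is H(X,Y) = -Σ_{x,y} p(x,y) log p(x,y).

Summing over all non-zero entries:
H(X,Y) = -[1/4·log_e(1/4) + 3/20·log_e(3/20) + 1/20·log_e(1/20) + 1/4·log_e(1/4) + 3/20·log_e(3/20) + 3/20·log_e(3/20)]
H(X,Y) = 1.6966 nats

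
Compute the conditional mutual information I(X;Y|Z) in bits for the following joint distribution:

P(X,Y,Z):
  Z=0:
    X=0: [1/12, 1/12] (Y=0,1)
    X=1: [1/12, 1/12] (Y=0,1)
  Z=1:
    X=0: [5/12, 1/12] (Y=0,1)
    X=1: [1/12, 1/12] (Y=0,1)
0.0492 bits

Conditional mutual information: I(X;Y|Z) = H(X|Z) + H(Y|Z) - H(X,Y|Z)

H(Z) = 0.9183
H(X,Z) = 1.7925 → H(X|Z) = 0.8742
H(Y,Z) = 1.7925 → H(Y|Z) = 0.8742
H(X,Y,Z) = 2.6175 → H(X,Y|Z) = 1.6992

I(X;Y|Z) = 0.8742 + 0.8742 - 1.6992 = 0.0492 bits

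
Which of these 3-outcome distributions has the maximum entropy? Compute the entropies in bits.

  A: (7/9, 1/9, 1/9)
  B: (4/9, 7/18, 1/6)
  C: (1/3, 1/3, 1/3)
C

For a discrete distribution over n outcomes, entropy is maximized by the uniform distribution.

Computing entropies:
H(A) = 0.9864 bits
H(B) = 1.4807 bits
H(C) = 1.5850 bits

The uniform distribution (where all probabilities equal 1/3) achieves the maximum entropy of log_2(3) = 1.5850 bits.

Distribution C has the highest entropy.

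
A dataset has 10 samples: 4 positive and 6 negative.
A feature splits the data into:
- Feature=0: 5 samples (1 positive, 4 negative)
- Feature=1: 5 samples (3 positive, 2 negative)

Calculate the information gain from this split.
0.1245 bits

Information Gain = H(Y) - H(Y|Feature)

Before split:
P(positive) = 4/10 = 0.4000
H(Y) = 0.9710 bits

After split:
Feature=0: H = 0.7219 bits (weight = 5/10)
Feature=1: H = 0.9710 bits (weight = 5/10)
H(Y|Feature) = (5/10)×0.7219 + (5/10)×0.9710 = 0.8464 bits

Information Gain = 0.9710 - 0.8464 = 0.1245 bits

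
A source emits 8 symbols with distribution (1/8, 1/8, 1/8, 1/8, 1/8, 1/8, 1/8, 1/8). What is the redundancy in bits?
0.0000 bits

Redundancy measures how far a source is from maximum entropy:
R = H_max - H(X)

Maximum entropy for 8 symbols: H_max = log_2(8) = 3.0000 bits
Actual entropy: H(X) = 3.0000 bits
Redundancy: R = 3.0000 - 3.0000 = 0.0000 bits

This redundancy represents potential for compression: the source could be compressed by 0.0000 bits per symbol.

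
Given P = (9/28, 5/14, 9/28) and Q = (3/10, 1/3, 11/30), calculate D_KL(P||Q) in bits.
0.0065 bits

KL divergence: D_KL(P||Q) = Σ p(x) log(p(x)/q(x))

Computing term by term:
  x=0: 9/28 × log_2[(9/28)/(3/10)] = 9/28 × 0.0995 = 0.0320
  x=1: 5/14 × log_2[(5/14)/(1/3)] = 5/14 × 0.0995 = 0.0355
  x=2: 9/28 × log_2[(9/28)/(11/30)] = 9/28 × -0.1900 = -0.0611

D_KL(P||Q) = 0.0065 bits

Note: KL divergence is always non-negative and equals 0 iff P = Q.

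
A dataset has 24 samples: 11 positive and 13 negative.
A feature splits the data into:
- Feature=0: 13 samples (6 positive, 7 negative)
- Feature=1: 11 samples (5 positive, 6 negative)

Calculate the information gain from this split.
0.0000 bits

Information Gain = H(Y) - H(Y|Feature)

Before split:
P(positive) = 11/24 = 0.4583
H(Y) = 0.9950 bits

After split:
Feature=0: H = 0.9957 bits (weight = 13/24)
Feature=1: H = 0.9940 bits (weight = 11/24)
H(Y|Feature) = (13/24)×0.9957 + (11/24)×0.9940 = 0.9949 bits

Information Gain = 0.9950 - 0.9949 = 0.0000 bits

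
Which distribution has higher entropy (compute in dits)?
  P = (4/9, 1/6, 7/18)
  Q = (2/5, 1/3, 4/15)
Q

Computing entropies in dits:
H(P) = 0.4457
H(Q) = 0.4713

Distribution Q has higher entropy.

Intuition: The distribution closer to uniform (more spread out) has higher entropy.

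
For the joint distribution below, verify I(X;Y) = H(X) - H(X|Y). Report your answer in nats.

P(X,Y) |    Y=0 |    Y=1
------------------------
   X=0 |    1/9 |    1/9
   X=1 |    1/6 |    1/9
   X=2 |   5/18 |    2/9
I(X;Y) = 0.0025 nats

Mutual information has multiple equivalent forms:
- I(X;Y) = H(X) - H(X|Y)
- I(X;Y) = H(Y) - H(Y|X)
- I(X;Y) = H(X) + H(Y) - H(X,Y)

Computing all quantities:
H(X) = 1.0366, H(Y) = 0.6870, H(X,Y) = 1.7211
H(X|Y) = 1.0341, H(Y|X) = 0.6845

Verification:
H(X) - H(X|Y) = 1.0366 - 1.0341 = 0.0025
H(Y) - H(Y|X) = 0.6870 - 0.6845 = 0.0025
H(X) + H(Y) - H(X,Y) = 1.0366 + 0.6870 - 1.7211 = 0.0025

All forms give I(X;Y) = 0.0025 nats. ✓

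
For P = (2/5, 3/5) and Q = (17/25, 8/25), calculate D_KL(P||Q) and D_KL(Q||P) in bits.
D_KL(P||Q) = 0.2379, D_KL(Q||P) = 0.2304

KL divergence is not symmetric: D_KL(P||Q) ≠ D_KL(Q||P) in general.

D_KL(P||Q) = 0.2379 bits
D_KL(Q||P) = 0.2304 bits

No, they are not equal!

This asymmetry is why KL divergence is not a true distance metric.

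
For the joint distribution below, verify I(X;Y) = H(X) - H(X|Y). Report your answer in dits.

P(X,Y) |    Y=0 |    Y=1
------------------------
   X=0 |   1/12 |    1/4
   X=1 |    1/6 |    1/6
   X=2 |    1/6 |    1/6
I(X;Y) = 0.0129 dits

Mutual information has multiple equivalent forms:
- I(X;Y) = H(X) - H(X|Y)
- I(X;Y) = H(Y) - H(Y|X)
- I(X;Y) = H(X) + H(Y) - H(X,Y)

Computing all quantities:
H(X) = 0.4771, H(Y) = 0.2950, H(X,Y) = 0.7592
H(X|Y) = 0.4642, H(Y|X) = 0.2821

Verification:
H(X) - H(X|Y) = 0.4771 - 0.4642 = 0.0129
H(Y) - H(Y|X) = 0.2950 - 0.2821 = 0.0129
H(X) + H(Y) - H(X,Y) = 0.4771 + 0.2950 - 0.7592 = 0.0129

All forms give I(X;Y) = 0.0129 dits. ✓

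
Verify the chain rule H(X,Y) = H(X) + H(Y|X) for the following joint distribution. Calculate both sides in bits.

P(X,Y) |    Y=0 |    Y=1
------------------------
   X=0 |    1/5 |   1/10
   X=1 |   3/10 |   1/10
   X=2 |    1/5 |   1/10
H(X,Y) = 2.4464, H(X) = 1.5710, H(Y|X) = 0.8755 (all in bits)

Chain rule: H(X,Y) = H(X) + H(Y|X)

Left side — joint entropy directly:
H(X,Y) = -Σ p(x,y) log p(x,y) = 2.4464 bits

Right side — compute H(Y|X) from the conditional distributions:
P(X) = (3/10, 2/5, 3/10), so H(X) = 1.5710 bits
H(Y|X) = Σ_x P(X=x) · H(Y|X=x):
  P(Y|X=0) = (2/3, 1/3), H(Y|X=0) = 0.9183, weight P(X=0) = 3/10
  P(Y|X=1) = (3/4, 1/4), H(Y|X=1) = 0.8113, weight P(X=1) = 2/5
  P(Y|X=2) = (2/3, 1/3), H(Y|X=2) = 0.9183, weight P(X=2) = 3/10
H(Y|X) = 0.8755 bits

H(X) + H(Y|X) = 1.5710 + 0.8755 = 2.4464 bits

Both sides equal 2.4464 bits. ✓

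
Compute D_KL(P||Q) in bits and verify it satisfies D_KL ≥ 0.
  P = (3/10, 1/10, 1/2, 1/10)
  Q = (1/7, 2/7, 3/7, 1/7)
0.2294 bits

KL divergence satisfies the Gibbs inequality: D_KL(P||Q) ≥ 0 for all distributions P, Q.

D_KL(P||Q) = Σ p(x) log(p(x)/q(x))
Term by term:
  x=0: 3/10 × log_2[(3/10)/(1/7)] = 0.3211
  x=1: 1/10 × log_2[(1/10)/(2/7)] = -0.1515
  x=2: 1/2 × log_2[(1/2)/(3/7)] = 0.1112
  x=3: 1/10 × log_2[(1/10)/(1/7)] = -0.0515
D_KL(P||Q) = 0.2294 bits

D_KL(P||Q) = 0.2294 ≥ 0 ✓

This non-negativity is a fundamental property: relative entropy cannot be negative because it measures how different Q is from P.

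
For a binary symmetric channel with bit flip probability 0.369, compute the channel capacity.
0.0501 bits

For a binary symmetric channel (BSC) with error probability p:
Capacity C = 1 - H(p) bits per symbol

where H(p) = -p log₂(p) - (1-p) log₂(1-p) is the binary entropy function.

H(0.369) = 0.9499 bits
C = 1 - 0.9499 = 0.0501 bits per symbol

This means we can reliably transmit up to 0.0501 bits of information per channel use.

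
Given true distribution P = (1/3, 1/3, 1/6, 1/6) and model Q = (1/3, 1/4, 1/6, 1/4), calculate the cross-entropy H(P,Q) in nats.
1.3580 nats

Cross-entropy: H(P,Q) = -Σ p(x) log q(x)

Alternatively: H(P,Q) = H(P) + D_KL(P||Q)
H(P) = 1.3297 nats
D_KL(P||Q) = 0.0283 nats

H(P,Q) = 1.3297 + 0.0283 = 1.3580 nats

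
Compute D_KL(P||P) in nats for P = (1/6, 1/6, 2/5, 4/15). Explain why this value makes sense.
0.0000 nats

KL divergence satisfies the Gibbs inequality: D_KL(P||Q) ≥ 0 for all distributions P, Q.

D_KL(P||Q) = Σ p(x) log(p(x)/q(x))
Each term is p(x) × log_e(p(x)/p(x)) = p(x) × log_e(1) = 0, so the sum is 0.
D_KL(P||Q) = 0.0000 nats

When P = Q, the KL divergence is exactly 0, as there is no 'divergence' between identical distributions.

This non-negativity is a fundamental property: relative entropy cannot be negative because it measures how different Q is from P.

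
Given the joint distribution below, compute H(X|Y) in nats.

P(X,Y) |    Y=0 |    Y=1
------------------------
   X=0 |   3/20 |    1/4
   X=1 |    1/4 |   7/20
0.6721 nats

Using the chain rule: H(X|Y) = H(X,Y) - H(Y)

First, compute H(X,Y) = 1.3452 nats

Marginal P(Y) = (2/5, 3/5)
H(Y) = 0.6730 nats

H(X|Y) = H(X,Y) - H(Y) = 1.3452 - 0.6730 = 0.6721 nats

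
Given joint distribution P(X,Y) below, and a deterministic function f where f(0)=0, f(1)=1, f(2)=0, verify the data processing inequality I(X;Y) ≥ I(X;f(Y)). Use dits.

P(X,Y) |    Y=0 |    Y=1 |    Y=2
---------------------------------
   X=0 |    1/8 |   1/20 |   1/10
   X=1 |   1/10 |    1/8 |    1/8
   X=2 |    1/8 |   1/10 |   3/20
I(X;Y) = 0.0068, I(X;f(Y)) = 0.0053, inequality holds: 0.0068 ≥ 0.0053

Data Processing Inequality: For any Markov chain X → Y → Z, we have I(X;Y) ≥ I(X;Z).

Here Z = f(Y) is a deterministic function of Y, forming X → Y → Z.

Original I(X;Y) = 0.0068 dits

After applying f:
P(X,Z) where Z=f(Y):
- P(X,Z=0) = P(X,Y=0) + P(X,Y=2)
- P(X,Z=1) = P(X,Y=1)

I(X;Z) = I(X;f(Y)) = 0.0053 dits

Verification: 0.0068 ≥ 0.0053 ✓

Information cannot be created by processing; the function f can only lose information about X.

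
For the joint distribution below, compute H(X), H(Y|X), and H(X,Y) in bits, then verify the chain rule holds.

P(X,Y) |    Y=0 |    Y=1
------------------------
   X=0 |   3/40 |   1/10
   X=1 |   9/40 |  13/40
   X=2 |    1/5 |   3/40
H(X,Y) = 2.3683, H(X) = 1.4266, H(Y|X) = 0.9417 (all in bits)

Chain rule: H(X,Y) = H(X) + H(Y|X)

Left side — joint entropy directly:
H(X,Y) = -Σ p(x,y) log p(x,y) = 2.3683 bits

Right side — compute H(Y|X) from the conditional distributions:
P(X) = (7/40, 11/20, 11/40), so H(X) = 1.4266 bits
H(Y|X) = Σ_x P(X=x) · H(Y|X=x):
  P(Y|X=0) = (3/7, 4/7), H(Y|X=0) = 0.9852, weight P(X=0) = 7/40
  P(Y|X=1) = (9/22, 13/22), H(Y|X=1) = 0.9760, weight P(X=1) = 11/20
  P(Y|X=2) = (8/11, 3/11), H(Y|X=2) = 0.8454, weight P(X=2) = 11/40
H(Y|X) = 0.9417 bits

H(X) + H(Y|X) = 1.4266 + 0.9417 = 2.3683 bits

Both sides equal 2.3683 bits. ✓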